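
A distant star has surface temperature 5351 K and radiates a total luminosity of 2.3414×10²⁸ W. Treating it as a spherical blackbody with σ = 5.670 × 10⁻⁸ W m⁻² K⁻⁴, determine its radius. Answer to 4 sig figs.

R ≈ 6.331×10⁹ m

L = 4πR²σT⁴ ⇒ R = √(L/(4πσT⁴)).
σT⁴ = 4.64861×10⁷ W/m², so R = √(2.3414×10²⁸/(4π×4.64861×10⁷)) = 6.331×10⁹ m.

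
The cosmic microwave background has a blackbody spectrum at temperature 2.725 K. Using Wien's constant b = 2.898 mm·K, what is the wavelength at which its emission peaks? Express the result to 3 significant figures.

λ_max ≈ 1.06×10⁻³ m

Wien's displacement law: λ_max = b/T = (2.898×10⁻³ m·K)/(2.725 K) = 1.063×10⁻³ m.
That is 1.06×10⁻³ m, in the microwave range.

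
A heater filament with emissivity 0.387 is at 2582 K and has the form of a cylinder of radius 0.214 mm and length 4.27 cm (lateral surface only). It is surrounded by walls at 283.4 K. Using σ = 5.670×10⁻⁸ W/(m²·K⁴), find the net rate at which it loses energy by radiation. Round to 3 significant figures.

Net loss ≈ 56.0 W

Lateral area A = 2πrL = 2π×2.14×10⁻⁴×0.0427 = 5.74145×10⁻⁵ m².
Net radiated power P_net = εσA(T⁴ − T₀⁴) = 0.387×5.670×10⁻⁸×5.74145×10⁻⁵×(2582⁴ − 283.4⁴).
T⁴ − T₀⁴ = 4.44452×10¹³ − 6.45059×10⁹ = 4.44387×10¹³ K⁴, so P_net = 56.0 W.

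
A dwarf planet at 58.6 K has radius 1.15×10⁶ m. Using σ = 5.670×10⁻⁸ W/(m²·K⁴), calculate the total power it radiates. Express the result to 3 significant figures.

P ≈ 1.11×10¹³ W

Surface area A = 4πR² = 4π(1.15×10⁶ m)² = 1.66190×10¹³ m².
P = σAT⁴ = 5.670×10⁻⁸ × 1.66190×10¹³ × (58.6)⁴ = 1.11×10¹³ W.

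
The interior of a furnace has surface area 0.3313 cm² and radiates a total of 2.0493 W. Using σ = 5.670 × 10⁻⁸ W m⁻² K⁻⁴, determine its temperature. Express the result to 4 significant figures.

T ≈ 1022 K

Area A = 0.3313 cm² = 3.313×10⁻⁵ m².
P = σAT⁴ ⇒ T = (P/(σA))^(1/4) = (2.0493/(5.670×10⁻⁸×3.313×10⁻⁵))^(1/4) = 1022 K.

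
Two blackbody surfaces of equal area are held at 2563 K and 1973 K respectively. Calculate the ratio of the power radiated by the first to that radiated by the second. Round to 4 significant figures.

P₁/P₂ ≈ 2.848

With equal areas, P₁/P₂ = (T₁/T₂)⁴ = (2563/1973)⁴ = 2.848.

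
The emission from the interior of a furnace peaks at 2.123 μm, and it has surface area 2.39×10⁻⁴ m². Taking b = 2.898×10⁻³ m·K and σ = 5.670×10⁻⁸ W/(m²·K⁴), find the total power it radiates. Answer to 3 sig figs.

P ≈ 47.1 W

Wien's law: T = b/λ_max = 2.898×10⁻³/2.123×10⁻⁶ = 1365.05 K.
Area A = 2.39×10⁻⁴ m².
Then P = σAT⁴ = 5.670×10⁻⁸×2.39×10⁻⁴×(1365.05)⁴ = 47.1 W.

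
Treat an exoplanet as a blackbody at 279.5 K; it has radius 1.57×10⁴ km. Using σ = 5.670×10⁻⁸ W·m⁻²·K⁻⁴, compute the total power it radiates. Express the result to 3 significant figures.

Surface area A = 4πR² = 4π(1.57×10⁷ m)² = 3.09748×10¹⁵ m².
P = σAT⁴ = 5.670×10⁻⁸ × 3.09748×10¹⁵ × (279.5)⁴ = 1.07×10¹⁸ W.

P ≈ 1.07×10¹⁸ W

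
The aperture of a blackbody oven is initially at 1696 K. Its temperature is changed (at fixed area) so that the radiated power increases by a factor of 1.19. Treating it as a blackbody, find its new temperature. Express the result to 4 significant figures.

P ∝ T⁴, so T₂/T₁ = (P₂/P₁)^(1/4) = (1.19)^(1/4) = 1.04445.
T₂ = 1696 × 1.04445 = 1771 K.

T₂ ≈ 1771 K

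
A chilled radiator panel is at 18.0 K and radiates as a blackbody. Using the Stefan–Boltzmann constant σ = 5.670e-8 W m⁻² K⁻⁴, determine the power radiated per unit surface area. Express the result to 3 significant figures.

I ≈ 5.95×10⁻³ W/m²

Stefan–Boltzmann: I = σT⁴ = 5.670×10⁻⁸ × (18.0)⁴ = 5.95×10⁻³ W/m².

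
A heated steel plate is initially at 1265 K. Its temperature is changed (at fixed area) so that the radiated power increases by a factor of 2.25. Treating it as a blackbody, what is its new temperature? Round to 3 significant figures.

P ∝ T⁴, so T₂/T₁ = (P₂/P₁)^(1/4) = (2.25)^(1/4) = 1.22474.
T₂ = 1265 × 1.22474 = 1.55×10³ K.

T₂ ≈ 1.55×10³ K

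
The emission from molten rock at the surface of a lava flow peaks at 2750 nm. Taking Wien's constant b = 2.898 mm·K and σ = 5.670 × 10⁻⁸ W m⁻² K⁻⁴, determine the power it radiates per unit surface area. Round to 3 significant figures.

Wien's law: T = b/λ_max = 2.898×10⁻³/2.750×10⁻⁶ = 1053.82 K.
Then I = σT⁴ = 5.670×10⁻⁸×(1053.82)⁴ = 6.99×10⁴ W/m².

I ≈ 6.99×10⁴ W/m²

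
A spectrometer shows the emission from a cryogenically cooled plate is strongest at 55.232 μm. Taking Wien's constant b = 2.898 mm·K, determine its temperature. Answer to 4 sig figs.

T ≈ 52.47 K

Wien's law gives T = b/λ_max = (2.898×10⁻³ m·K)/(5.5232×10⁻⁵ m) = 52.47 K.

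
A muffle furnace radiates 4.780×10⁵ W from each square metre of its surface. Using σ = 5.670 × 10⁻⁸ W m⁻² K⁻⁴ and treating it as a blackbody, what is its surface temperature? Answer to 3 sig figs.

T ≈ 1.70×10³ K

I = σT⁴, so T = (I/σ)^(1/4) = (4.780×10⁵/(5.670×10⁻⁸))^(1/4) = 1.70×10³ K.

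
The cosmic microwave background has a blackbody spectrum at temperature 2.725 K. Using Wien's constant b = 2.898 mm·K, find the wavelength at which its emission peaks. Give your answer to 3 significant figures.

Wien's displacement law: λ_max = b/T = (2.898×10⁻³ m·K)/(2.725 K) = 1.063×10⁻³ m.
That is 1.06 mm, in the microwave range.

λ_max ≈ 1.06 mm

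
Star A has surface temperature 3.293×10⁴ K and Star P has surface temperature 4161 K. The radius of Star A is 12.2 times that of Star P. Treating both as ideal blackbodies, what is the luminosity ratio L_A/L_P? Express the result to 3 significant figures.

L_A/L_P ≈ 5.84×10⁵

L ∝ R²T⁴, so L_A/L_P = (R_A/R_P)²(T_A/T_P)⁴ = (12.2)² × (3.293×10⁴/4161)⁴ = 148.84 × 3922.62 = 5.84×10⁵.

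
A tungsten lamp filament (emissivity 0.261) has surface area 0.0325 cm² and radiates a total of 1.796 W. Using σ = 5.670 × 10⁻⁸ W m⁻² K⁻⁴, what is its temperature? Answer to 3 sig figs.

Area A = 0.0325 cm² = 3.25×10⁻⁶ m².
P = εσAT⁴ ⇒ T = (P/(εσA))^(1/4) = (1.796/(0.261×5.670×10⁻⁸×3.25×10⁻⁶))^(1/4) = 2.47×10³ K.

T ≈ 2.47×10³ K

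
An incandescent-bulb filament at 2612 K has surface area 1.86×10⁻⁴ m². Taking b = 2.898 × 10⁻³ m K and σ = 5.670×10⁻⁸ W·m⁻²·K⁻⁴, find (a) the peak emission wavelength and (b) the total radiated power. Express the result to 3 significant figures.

(a) λ_max = b/T = 2.898×10⁻³/2612 = 1.109×10⁻⁶ m = 1.11×10³ nm.
Area A = 1.86×10⁻⁴ m².
(b) P = σAT⁴ = 5.670×10⁻⁸×1.86×10⁻⁴×(2612)⁴ = 491 W.

λ_max ≈ 1.11×10³ nm; P ≈ 491 W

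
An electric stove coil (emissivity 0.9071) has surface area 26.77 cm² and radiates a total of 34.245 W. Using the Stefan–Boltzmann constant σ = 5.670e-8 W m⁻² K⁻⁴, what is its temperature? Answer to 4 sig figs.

T ≈ 706.2 K

Area A = 26.77 cm² = 2.677×10⁻³ m².
P = εσAT⁴ ⇒ T = (P/(εσA))^(1/4) = (34.245/(0.9071×5.670×10⁻⁸×2.677×10⁻³))^(1/4) = 706.2 K.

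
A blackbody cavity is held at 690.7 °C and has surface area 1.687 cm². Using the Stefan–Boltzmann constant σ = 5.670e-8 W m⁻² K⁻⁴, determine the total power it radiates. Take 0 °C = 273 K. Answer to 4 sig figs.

P ≈ 8.250 W

T = 690.7 °C + 273 = 963.7 K.
Area A = 1.687 cm² = 1.687×10⁻⁴ m².
P = σAT⁴ = 5.670×10⁻⁸ × 1.687×10⁻⁴ × (963.7)⁴ = 8.250 W.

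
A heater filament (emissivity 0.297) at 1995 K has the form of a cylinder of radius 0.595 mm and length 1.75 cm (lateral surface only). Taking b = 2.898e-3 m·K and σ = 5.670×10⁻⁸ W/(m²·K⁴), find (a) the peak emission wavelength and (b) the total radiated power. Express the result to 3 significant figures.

(a) λ_max = b/T = 2.898×10⁻³/1995 = 1.453×10⁻⁶ m = 1.45×10³ nm.
Lateral area A = 2πrL = 2π×5.95×10⁻⁴×0.0175 = 6.54237×10⁻⁵ m².
(b) P = εσAT⁴ = 0.297×5.670×10⁻⁸×6.54237×10⁻⁵×(1995)⁴ = 17.5 W.

λ_max ≈ 1.45×10³ nm; P ≈ 17.5 W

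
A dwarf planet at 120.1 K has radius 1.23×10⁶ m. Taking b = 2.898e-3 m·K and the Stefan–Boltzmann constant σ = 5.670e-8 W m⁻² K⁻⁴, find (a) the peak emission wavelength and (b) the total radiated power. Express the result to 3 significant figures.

(a) λ_max = b/T = 2.898×10⁻³/120.1 = 2.413×10⁻⁵ m = 24.1 μm.
Surface area A = 4πR² = 4π(1.23×10⁶ m)² = 1.90117×10¹³ m².
(b) P = σAT⁴ = 5.670×10⁻⁸×1.90117×10¹³×(120.1)⁴ = 2.24×10¹⁴ W.

λ_max ≈ 24.1 μm; P ≈ 2.24×10¹⁴ W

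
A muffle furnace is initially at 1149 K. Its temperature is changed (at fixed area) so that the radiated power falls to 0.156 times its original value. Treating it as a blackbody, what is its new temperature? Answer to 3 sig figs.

T₂ ≈ 722 K

P ∝ T⁴, so T₂/T₁ = (P₂/P₁)^(1/4) = (0.156)^(1/4) = 0.628465.
T₂ = 1149 × 0.628465 = 722 K.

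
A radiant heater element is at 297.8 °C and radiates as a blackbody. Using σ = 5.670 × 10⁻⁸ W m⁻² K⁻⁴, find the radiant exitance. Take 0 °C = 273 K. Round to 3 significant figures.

I ≈ 6.02×10³ W/m²

T = 297.8 °C + 273 = 570.8 K.
Stefan–Boltzmann: I = σT⁴ = 5.670×10⁻⁸ × (570.8)⁴ = 6.02×10³ W/m².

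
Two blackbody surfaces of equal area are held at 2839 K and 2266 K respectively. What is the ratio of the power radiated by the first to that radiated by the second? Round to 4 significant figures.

P₁/P₂ ≈ 2.464

With equal areas, P₁/P₂ = (T₁/T₂)⁴ = (2839/2266)⁴ = 2.464.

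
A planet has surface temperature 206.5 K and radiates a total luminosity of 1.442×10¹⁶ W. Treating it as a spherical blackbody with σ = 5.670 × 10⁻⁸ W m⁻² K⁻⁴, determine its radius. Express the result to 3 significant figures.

L = 4πR²σT⁴ ⇒ R = √(L/(4πσT⁴)).
σT⁴ = 103.101 W/m², so R = √(1.442×10¹⁶/(4π×103.101)) = 3.34×10⁶ m.

R ≈ 3.34×10⁶ m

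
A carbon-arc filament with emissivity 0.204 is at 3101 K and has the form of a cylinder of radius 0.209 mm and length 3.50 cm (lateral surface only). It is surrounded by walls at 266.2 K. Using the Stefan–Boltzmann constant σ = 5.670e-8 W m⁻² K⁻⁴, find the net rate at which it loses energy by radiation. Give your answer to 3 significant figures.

Net loss ≈ 49.2 W

Lateral area A = 2πrL = 2π×2.09×10⁻⁴×0.0350 = 4.59615×10⁻⁵ m².
Net radiated power P_net = εσA(T⁴ − T₀⁴) = 0.204×5.670×10⁻⁸×4.59615×10⁻⁵×(3101⁴ − 266.2⁴).
T⁴ − T₀⁴ = 9.24713×10¹³ − 5.02149×10⁹ = 9.24663×10¹³ K⁴, so P_net = 49.2 W.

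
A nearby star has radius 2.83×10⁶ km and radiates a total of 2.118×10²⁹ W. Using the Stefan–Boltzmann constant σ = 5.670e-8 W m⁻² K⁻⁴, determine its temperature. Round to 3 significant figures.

T ≈ 1.39×10⁴ K

Surface area A = 4πR² = 4π(2.83×10⁹ m)² = 1.00643×10²⁰ m².
P = σAT⁴ ⇒ T = (P/(σA))^(1/4) = (2.118×10²⁹/(5.670×10⁻⁸×1.00643×10²⁰))^(1/4) = 1.39×10⁴ K.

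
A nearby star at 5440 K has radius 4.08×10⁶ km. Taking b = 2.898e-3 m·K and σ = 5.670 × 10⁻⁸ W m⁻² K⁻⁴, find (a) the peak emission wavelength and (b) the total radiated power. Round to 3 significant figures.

λ_max ≈ 0.533 μm; P ≈ 1.04×10²⁸ W

(a) λ_max = b/T = 2.898×10⁻³/5440 = 5.327×10⁻⁷ m = 0.533 μm.
Surface area A = 4πR² = 4π(4.08×10⁹ m)² = 2.09185×10²⁰ m².
(b) P = σAT⁴ = 5.670×10⁻⁸×2.09185×10²⁰×(5440)⁴ = 1.04×10²⁸ W.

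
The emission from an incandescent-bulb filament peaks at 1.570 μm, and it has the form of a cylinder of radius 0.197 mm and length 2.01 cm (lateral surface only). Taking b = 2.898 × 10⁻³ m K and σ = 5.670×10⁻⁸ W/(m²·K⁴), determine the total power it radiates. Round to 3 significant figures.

P ≈ 16.4 W

Wien's law: T = b/λ_max = 2.898×10⁻³/1.570×10⁻⁶ = 1845.86 K.
Lateral area A = 2πrL = 2π×1.97×10⁻⁴×0.0201 = 2.48795×10⁻⁵ m².
Then P = σAT⁴ = 5.670×10⁻⁸×2.48795×10⁻⁵×(1845.86)⁴ = 16.4 W.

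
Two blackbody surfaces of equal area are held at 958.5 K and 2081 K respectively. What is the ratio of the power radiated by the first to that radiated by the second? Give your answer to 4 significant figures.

P₁/P₂ ≈ 0.04501

With equal areas, P₁/P₂ = (T₁/T₂)⁴ = (958.5/2081)⁴ = 0.04501.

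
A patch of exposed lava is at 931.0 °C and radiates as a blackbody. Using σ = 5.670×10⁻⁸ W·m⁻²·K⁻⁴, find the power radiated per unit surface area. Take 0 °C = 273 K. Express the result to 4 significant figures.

I ≈ 1.191×10⁵ W/m²

T = 931.0 °C + 273 = 1204.0 K.
Stefan–Boltzmann: I = σT⁴ = 5.670×10⁻⁸ × (1204.0)⁴ = 1.191×10⁵ W/m².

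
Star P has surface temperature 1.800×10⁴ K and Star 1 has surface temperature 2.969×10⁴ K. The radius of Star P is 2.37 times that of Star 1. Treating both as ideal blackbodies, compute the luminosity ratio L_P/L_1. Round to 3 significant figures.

L_P/L_1 ≈ 0.759

L ∝ R²T⁴, so L_P/L_1 = (R_P/R_1)²(T_P/T_1)⁴ = (2.37)² × (1.800×10⁴/2.969×10⁴)⁴ = 5.6169 × 0.135098 = 0.759.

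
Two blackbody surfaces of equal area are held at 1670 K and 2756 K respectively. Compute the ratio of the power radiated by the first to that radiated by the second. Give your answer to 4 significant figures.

With equal areas, P₁/P₂ = (T₁/T₂)⁴ = (1670/2756)⁴ = 0.1348.

P₁/P₂ ≈ 0.1348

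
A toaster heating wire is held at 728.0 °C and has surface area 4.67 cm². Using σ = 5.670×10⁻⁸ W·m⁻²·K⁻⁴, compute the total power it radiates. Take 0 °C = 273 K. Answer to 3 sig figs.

P ≈ 26.6 W

T = 728.0 °C + 273 = 1001.0 K.
Area A = 4.67 cm² = 4.67×10⁻⁴ m².
P = σAT⁴ = 5.670×10⁻⁸ × 4.67×10⁻⁴ × (1001.0)⁴ = 26.6 W.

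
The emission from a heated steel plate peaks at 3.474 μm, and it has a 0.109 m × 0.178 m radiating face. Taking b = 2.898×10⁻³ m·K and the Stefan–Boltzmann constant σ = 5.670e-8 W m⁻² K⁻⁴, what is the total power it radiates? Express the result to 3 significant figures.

P ≈ 533 W

Wien's law: T = b/λ_max = 2.898×10⁻³/3.474×10⁻⁶ = 834.197 K.
Area A = 0.109 × 0.178 = 0.019402 m².
Then P = σAT⁴ = 5.670×10⁻⁸×0.019402×(834.197)⁴ = 533 W.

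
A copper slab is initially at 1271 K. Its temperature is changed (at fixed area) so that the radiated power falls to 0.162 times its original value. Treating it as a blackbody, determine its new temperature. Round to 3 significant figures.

T₂ ≈ 806 K

P ∝ T⁴, so T₂/T₁ = (P₂/P₁)^(1/4) = (0.162)^(1/4) = 0.634423.
T₂ = 1271 × 0.634423 = 806 K.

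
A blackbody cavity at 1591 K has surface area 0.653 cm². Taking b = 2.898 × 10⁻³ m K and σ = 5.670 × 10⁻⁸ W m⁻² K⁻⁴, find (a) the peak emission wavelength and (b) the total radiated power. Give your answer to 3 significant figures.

(a) λ_max = b/T = 2.898×10⁻³/1591 = 1.821×10⁻⁶ m = 1.82 μm.
Area A = 0.653 cm² = 6.53×10⁻⁵ m².
(b) P = σAT⁴ = 5.670×10⁻⁸×6.53×10⁻⁵×(1591)⁴ = 23.7 W.

λ_max ≈ 1.82 μm; P ≈ 23.7 W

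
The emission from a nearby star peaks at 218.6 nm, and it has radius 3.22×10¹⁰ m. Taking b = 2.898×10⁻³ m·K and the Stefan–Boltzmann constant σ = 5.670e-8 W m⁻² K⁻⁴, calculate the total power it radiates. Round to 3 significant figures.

P ≈ 2.28×10³¹ W

Wien's law: T = b/λ_max = 2.898×10⁻³/2.186×10⁻⁷ = 13257.1 K.
Surface area A = 4πR² = 4π(3.22×10¹⁰ m)² = 1.30293×10²² m².
Then P = σAT⁴ = 5.670×10⁻⁸×1.30293×10²²×(13257.1)⁴ = 2.28×10³¹ W.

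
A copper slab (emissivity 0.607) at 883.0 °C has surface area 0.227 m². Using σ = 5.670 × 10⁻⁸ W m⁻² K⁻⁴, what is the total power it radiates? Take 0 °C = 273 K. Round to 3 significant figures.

T = 883.0 °C + 273 = 1156.0 K.
Area A = 0.227 m².
P = εσAT⁴ = 0.607 × 5.670×10⁻⁸ × 0.227 × (1156.0)⁴ = 1.40×10⁴ W.

P ≈ 1.40×10⁴ W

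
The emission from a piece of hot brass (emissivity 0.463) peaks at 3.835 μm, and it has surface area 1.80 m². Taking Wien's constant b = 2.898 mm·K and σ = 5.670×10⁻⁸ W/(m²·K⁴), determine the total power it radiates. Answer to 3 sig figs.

P ≈ 1.54×10⁴ W

Wien's law: T = b/λ_max = 2.898×10⁻³/3.835×10⁻⁶ = 755.671 K.
Area A = 1.80 m².
Then P = εσAT⁴ = 0.463×5.670×10⁻⁸×1.80×(755.671)⁴ = 1.54×10⁴ W.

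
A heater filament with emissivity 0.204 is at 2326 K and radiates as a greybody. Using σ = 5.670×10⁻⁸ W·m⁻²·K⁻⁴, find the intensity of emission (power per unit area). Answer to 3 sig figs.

I ≈ 3.39×10⁵ W/m²

Stefan–Boltzmann: I = εσT⁴ = 0.204 × 5.670×10⁻⁸ × (2326)⁴ = 3.39×10⁵ W/m².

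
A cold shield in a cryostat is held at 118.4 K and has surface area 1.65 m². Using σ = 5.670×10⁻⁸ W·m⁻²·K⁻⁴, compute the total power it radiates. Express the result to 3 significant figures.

P ≈ 18.4 W

Area A = 1.65 m².
P = σAT⁴ = 5.670×10⁻⁸ × 1.65 × (118.4)⁴ = 18.4 W.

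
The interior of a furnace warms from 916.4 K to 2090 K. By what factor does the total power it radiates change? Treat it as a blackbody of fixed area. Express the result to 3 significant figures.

P₂/P₁ ≈ 27.1

P ∝ T⁴, so P₂/P₁ = (T₂/T₁)⁴ = (2090/916.4)⁴ = (2.28066)⁴ = 27.1.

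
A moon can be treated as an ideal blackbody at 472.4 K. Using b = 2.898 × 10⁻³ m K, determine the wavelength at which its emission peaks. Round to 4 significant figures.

λ_max ≈ 6.135 μm

Wien's displacement law: λ_max = b/T = (2.898×10⁻³ m·K)/(472.4 K) = 6.1346×10⁻⁶ m.
That is 6.135 μm, in the infrared range.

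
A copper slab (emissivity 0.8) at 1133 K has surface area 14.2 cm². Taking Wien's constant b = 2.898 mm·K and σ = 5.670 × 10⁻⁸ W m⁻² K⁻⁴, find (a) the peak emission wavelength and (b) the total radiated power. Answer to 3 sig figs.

(a) λ_max = b/T = 2.898×10⁻³/1133 = 2.558×10⁻⁶ m = 2.56×10³ nm.
Area A = 14.2 cm² = 1.42×10⁻³ m².
(b) P = εσAT⁴ = 0.8×5.670×10⁻⁸×1.42×10⁻³×(1133)⁴ = 106 W.

λ_max ≈ 2.56×10³ nm; P ≈ 106 W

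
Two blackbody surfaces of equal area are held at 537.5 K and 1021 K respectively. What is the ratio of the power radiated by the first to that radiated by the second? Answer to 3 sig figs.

P₁/P₂ ≈ 0.0768

With equal areas, P₁/P₂ = (T₁/T₂)⁴ = (537.5/1021)⁴ = 0.0768.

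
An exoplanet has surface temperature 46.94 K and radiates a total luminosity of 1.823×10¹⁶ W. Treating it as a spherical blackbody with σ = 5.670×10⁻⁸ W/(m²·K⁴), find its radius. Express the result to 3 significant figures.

L = 4πR²σT⁴ ⇒ R = √(L/(4πσT⁴)).
σT⁴ = 0.275268 W/m², so R = √(1.823×10¹⁶/(4π×0.275268)) = 7.26×10⁷ m.

R ≈ 7.26×10⁷ m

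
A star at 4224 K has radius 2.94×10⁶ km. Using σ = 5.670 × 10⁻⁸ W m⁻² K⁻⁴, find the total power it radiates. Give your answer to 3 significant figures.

Surface area A = 4πR² = 4π(2.94×10⁹ m)² = 1.08619×10²⁰ m².
P = σAT⁴ = 5.670×10⁻⁸ × 1.08619×10²⁰ × (4224)⁴ = 1.96×10²⁷ W.

P ≈ 1.96×10²⁷ W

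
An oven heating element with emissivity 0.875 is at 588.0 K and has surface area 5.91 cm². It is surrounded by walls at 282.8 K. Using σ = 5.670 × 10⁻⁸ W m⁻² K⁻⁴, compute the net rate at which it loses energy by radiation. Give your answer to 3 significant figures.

Area A = 5.91 cm² = 5.91×10⁻⁴ m².
Net radiated power P_net = εσA(T⁴ − T₀⁴) = 0.875×5.670×10⁻⁸×5.91×10⁻⁴×(588.0⁴ − 282.8⁴).
T⁴ − T₀⁴ = 1.19539×10¹¹ − 6.39613×10⁹ = 1.13143×10¹¹ K⁴, so P_net = 3.32 W.

Net loss ≈ 3.32 W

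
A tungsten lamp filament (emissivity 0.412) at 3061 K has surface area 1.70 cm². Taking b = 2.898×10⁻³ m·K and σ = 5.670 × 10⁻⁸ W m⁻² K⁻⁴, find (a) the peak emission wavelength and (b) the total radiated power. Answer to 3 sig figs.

λ_max ≈ 0.947 μm; P ≈ 349 W

(a) λ_max = b/T = 2.898×10⁻³/3061 = 9.467×10⁻⁷ m = 0.947 μm.
Area A = 1.70 cm² = 1.70×10⁻⁴ m².
(b) P = εσAT⁴ = 0.412×5.670×10⁻⁸×1.70×10⁻⁴×(3061)⁴ = 349 W.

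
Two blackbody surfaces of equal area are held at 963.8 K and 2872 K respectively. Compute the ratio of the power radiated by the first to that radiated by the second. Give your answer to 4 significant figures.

With equal areas, P₁/P₂ = (T₁/T₂)⁴ = (963.8/2872)⁴ = 0.01268.

P₁/P₂ ≈ 0.01268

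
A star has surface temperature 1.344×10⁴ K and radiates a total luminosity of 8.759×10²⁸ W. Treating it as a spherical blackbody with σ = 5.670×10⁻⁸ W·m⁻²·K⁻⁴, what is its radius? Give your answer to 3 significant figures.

R ≈ 1.94×10⁹ m

L = 4πR²σT⁴ ⇒ R = √(L/(4πσT⁴)).
σT⁴ = 1.85004×10⁹ W/m², so R = √(8.759×10²⁸/(4π×1.85004×10⁹)) = 1.94×10⁹ m.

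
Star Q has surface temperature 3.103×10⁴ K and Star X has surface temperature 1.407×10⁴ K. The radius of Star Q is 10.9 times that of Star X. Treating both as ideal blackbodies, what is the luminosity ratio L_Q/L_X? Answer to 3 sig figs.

L_Q/L_X ≈ 2.81×10³

L ∝ R²T⁴, so L_Q/L_X = (R_Q/R_X)²(T_Q/T_X)⁴ = (10.9)² × (3.103×10⁴/1.407×10⁴)⁴ = 118.81 × 23.6565 = 2.81×10³.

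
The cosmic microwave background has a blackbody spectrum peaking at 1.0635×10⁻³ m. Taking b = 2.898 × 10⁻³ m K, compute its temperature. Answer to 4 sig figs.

T ≈ 2.725 K

Wien's law gives T = b/λ_max = (2.898×10⁻³ m·K)/(1.0635×10⁻³ m) = 2.725 K.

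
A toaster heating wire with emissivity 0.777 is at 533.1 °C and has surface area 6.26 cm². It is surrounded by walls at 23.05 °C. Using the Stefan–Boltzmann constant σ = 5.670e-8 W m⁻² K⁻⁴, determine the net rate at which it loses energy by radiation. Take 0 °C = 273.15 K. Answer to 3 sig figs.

T = 533.1 °C + 273.15 = 806.25 K.
Surroundings: T = 23.05 °C + 273.15 = 296.20 K.
Area A = 6.26 cm² = 6.26×10⁻⁴ m².
Net radiated power P_net = εσA(T⁴ − T₀⁴) = 0.777×5.670×10⁻⁸×6.26×10⁻⁴×(806.25⁴ − 296.20⁴).
T⁴ − T₀⁴ = 4.22551×10¹¹ − 7.69733×10⁹ = 4.14854×10¹¹ K⁴, so P_net = 11.4 W.

Net loss ≈ 11.4 W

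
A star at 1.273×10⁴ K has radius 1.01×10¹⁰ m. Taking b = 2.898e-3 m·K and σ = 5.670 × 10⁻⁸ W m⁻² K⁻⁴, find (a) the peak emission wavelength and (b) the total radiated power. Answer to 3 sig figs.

(a) λ_max = b/T = 2.898×10⁻³/1.273×10⁴ = 2.277×10⁻⁷ m = 228 nm.
Surface area A = 4πR² = 4π(1.01×10¹⁰ m)² = 1.28190×10²¹ m².
(b) P = σAT⁴ = 5.670×10⁻⁸×1.28190×10²¹×(1.273×10⁴)⁴ = 1.91×10³⁰ W.

λ_max ≈ 228 nm; P ≈ 1.91×10³⁰ W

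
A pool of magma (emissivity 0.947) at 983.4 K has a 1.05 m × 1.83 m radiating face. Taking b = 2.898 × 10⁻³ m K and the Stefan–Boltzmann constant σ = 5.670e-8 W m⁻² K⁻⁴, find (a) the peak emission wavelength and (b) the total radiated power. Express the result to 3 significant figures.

(a) λ_max = b/T = 2.898×10⁻³/983.4 = 2.947×10⁻⁶ m = 2.95 μm.
Area A = 1.05 × 1.83 = 1.9215 m².
(b) P = εσAT⁴ = 0.947×5.670×10⁻⁸×1.9215×(983.4)⁴ = 9.65×10⁴ W.

λ_max ≈ 2.95 μm; P ≈ 9.65×10⁴ W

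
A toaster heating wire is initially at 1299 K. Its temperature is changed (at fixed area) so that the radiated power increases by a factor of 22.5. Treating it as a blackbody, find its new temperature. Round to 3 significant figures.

T₂ ≈ 2.83×10³ K

P ∝ T⁴, so T₂/T₁ = (P₂/P₁)^(1/4) = (22.5)^(1/4) = 2.17794.
T₂ = 1299 × 2.17794 = 2.83×10³ K.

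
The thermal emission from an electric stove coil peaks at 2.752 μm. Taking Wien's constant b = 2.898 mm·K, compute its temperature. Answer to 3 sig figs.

T ≈ 1.05×10³ K

Wien's law gives T = b/λ_max = (2.898×10⁻³ m·K)/(2.752×10⁻⁶ m) = 1.05×10³ K.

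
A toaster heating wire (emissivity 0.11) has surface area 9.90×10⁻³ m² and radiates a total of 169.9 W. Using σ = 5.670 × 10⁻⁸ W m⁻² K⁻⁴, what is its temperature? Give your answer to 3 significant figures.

Area A = 9.90×10⁻³ m².
P = εσAT⁴ ⇒ T = (P/(εσA))^(1/4) = (169.9/(0.11×5.670×10⁻⁸×9.90×10⁻³))^(1/4) = 1.29×10³ K.

T ≈ 1.29×10³ K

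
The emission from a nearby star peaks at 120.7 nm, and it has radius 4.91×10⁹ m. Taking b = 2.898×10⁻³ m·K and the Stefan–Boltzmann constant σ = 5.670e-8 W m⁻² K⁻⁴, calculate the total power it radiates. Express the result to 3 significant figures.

Wien's law: T = b/λ_max = 2.898×10⁻³/1.207×10⁻⁷ = 24009.9 K.
Surface area A = 4πR² = 4π(4.91×10⁹ m)² = 3.02951×10²⁰ m².
Then P = σAT⁴ = 5.670×10⁻⁸×3.02951×10²⁰×(24009.9)⁴ = 5.71×10³⁰ W.

P ≈ 5.71×10³⁰ W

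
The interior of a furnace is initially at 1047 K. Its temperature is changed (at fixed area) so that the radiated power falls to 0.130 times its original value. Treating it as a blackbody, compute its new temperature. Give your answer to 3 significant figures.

P ∝ T⁴, so T₂/T₁ = (P₂/P₁)^(1/4) = (0.130)^(1/4) = 0.600462.
T₂ = 1047 × 0.600462 = 629 K.

T₂ ≈ 629 K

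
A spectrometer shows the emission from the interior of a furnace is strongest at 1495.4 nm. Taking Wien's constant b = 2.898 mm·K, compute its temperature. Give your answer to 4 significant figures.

T ≈ 1938 K

Wien's law gives T = b/λ_max = (2.898×10⁻³ m·K)/(1.4954×10⁻⁶ m) = 1938 K.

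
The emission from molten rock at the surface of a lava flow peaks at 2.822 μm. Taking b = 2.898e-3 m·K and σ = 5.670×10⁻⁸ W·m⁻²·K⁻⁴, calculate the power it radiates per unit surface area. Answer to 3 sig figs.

I ≈ 6.31×10⁴ W/m²

Wien's law: T = b/λ_max = 2.898×10⁻³/2.822×10⁻⁶ = 1026.93 K.
Then I = σT⁴ = 5.670×10⁻⁸×(1026.93)⁴ = 6.31×10⁴ W/m².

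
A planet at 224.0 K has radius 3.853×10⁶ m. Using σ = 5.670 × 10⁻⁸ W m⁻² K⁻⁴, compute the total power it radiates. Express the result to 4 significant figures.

P ≈ 2.663×10¹⁶ W

Surface area A = 4πR² = 4π(3.853×10⁶ m)² = 1.86555×10¹⁴ m².
P = σAT⁴ = 5.670×10⁻⁸ × 1.86555×10¹⁴ × (224.0)⁴ = 2.663×10¹⁶ W.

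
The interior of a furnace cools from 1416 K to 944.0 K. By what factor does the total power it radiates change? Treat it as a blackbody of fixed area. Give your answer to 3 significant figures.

P ∝ T⁴, so P₂/P₁ = (T₂/T₁)⁴ = (944.0/1416)⁴ = (0.666667)⁴ = 0.198.

P₂/P₁ ≈ 0.198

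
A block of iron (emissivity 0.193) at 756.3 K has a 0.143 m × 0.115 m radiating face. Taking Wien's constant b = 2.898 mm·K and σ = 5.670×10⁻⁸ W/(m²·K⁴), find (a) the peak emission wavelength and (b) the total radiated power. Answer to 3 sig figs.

(a) λ_max = b/T = 2.898×10⁻³/756.3 = 3.832×10⁻⁶ m = 3.83 μm.
Area A = 0.143 × 0.115 = 0.016445 m².
(b) P = εσAT⁴ = 0.193×5.670×10⁻⁸×0.016445×(756.3)⁴ = 58.9 W.

λ_max ≈ 3.83 μm; P ≈ 58.9 W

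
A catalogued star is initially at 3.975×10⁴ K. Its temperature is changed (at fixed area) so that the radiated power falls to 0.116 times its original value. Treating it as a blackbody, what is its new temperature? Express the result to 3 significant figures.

T₂ ≈ 2.32×10⁴ K

P ∝ T⁴, so T₂/T₁ = (P₂/P₁)^(1/4) = (0.116)^(1/4) = 0.583599.
T₂ = 3.975×10⁴ × 0.583599 = 2.32×10⁴ K.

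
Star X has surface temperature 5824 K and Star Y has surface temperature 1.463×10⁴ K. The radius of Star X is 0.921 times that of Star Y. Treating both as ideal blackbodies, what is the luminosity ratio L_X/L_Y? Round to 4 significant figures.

L ∝ R²T⁴, so L_X/L_Y = (R_X/R_Y)²(T_X/T_Y)⁴ = (0.921)² × (5824/1.463×10⁴)⁴ = 0.848241 × 0.0251136 = 0.02130.

L_X/L_Y ≈ 0.02130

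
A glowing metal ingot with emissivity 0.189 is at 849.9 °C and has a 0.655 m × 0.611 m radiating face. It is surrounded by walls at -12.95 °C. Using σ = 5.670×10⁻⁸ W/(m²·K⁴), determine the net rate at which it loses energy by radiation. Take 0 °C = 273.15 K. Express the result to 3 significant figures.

Net loss ≈ 6.80×10³ W

T = 849.9 °C + 273.15 = 1123.05 K.
Surroundings: T = -12.95 °C + 273.15 = 260.20 K.
Area A = 0.655 × 0.611 = 0.400205 m².
Net radiated power P_net = εσA(T⁴ − T₀⁴) = 0.189×5.670×10⁻⁸×0.400205×(1123.05⁴ − 260.20⁴).
T⁴ − T₀⁴ = 1.59073×10¹² − 4.58384×10⁹ = 1.58615×10¹² K⁴, so P_net = 6.80×10³ W.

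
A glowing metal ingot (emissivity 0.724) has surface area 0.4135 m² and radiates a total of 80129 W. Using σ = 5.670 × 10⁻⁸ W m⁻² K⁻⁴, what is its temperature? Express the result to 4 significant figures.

Area A = 0.4135 m².
P = εσAT⁴ ⇒ T = (P/(εσA))^(1/4) = (80129/(0.724×5.670×10⁻⁸×0.4135))^(1/4) = 1474 K.

T ≈ 1474 K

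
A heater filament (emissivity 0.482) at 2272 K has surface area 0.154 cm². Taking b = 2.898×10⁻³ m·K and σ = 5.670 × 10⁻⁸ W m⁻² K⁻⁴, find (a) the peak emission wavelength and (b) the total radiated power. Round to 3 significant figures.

λ_max ≈ 1.28 μm; P ≈ 11.2 W

(a) λ_max = b/T = 2.898×10⁻³/2272 = 1.276×10⁻⁶ m = 1.28 μm.
Area A = 0.154 cm² = 1.54×10⁻⁵ m².
(b) P = εσAT⁴ = 0.482×5.670×10⁻⁸×1.54×10⁻⁵×(2272)⁴ = 11.2 W.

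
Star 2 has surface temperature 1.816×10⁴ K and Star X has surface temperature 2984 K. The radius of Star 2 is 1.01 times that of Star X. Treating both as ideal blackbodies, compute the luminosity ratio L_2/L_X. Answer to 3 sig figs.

L_2/L_X ≈ 1.40×10³

L ∝ R²T⁴, so L_2/L_X = (R_2/R_X)²(T_2/T_X)⁴ = (1.01)² × (1.816×10⁴/2984)⁴ = 1.0201 × 1371.73 = 1.40×10³.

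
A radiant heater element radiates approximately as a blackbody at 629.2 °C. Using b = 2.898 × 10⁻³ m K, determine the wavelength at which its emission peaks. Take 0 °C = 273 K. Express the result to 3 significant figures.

T = 629.2 °C + 273 = 902.2 K.
Wien's displacement law: λ_max = b/T = (2.898×10⁻³ m·K)/(902.2 K) = 3.212×10⁻⁶ m.
That is 3.21 μm, in the infrared range.

λ_max ≈ 3.21 μm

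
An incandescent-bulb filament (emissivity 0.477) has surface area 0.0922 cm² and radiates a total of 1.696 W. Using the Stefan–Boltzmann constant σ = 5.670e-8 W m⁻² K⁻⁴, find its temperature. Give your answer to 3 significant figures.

T ≈ 1.61×10³ K

Area A = 0.0922 cm² = 9.22×10⁻⁶ m².
P = εσAT⁴ ⇒ T = (P/(εσA))^(1/4) = (1.696/(0.477×5.670×10⁻⁸×9.22×10⁻⁶))^(1/4) = 1.61×10³ K.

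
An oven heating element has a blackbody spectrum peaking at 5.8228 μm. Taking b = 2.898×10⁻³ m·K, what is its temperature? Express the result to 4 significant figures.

T ≈ 497.7 K

Wien's law gives T = b/λ_max = (2.898×10⁻³ m·K)/(5.8228×10⁻⁶ m) = 497.7 K.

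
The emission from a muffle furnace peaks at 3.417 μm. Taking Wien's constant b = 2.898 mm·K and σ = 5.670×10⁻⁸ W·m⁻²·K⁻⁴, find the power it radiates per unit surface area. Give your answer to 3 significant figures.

I ≈ 2.93×10⁴ W/m²

Wien's law: T = b/λ_max = 2.898×10⁻³/3.417×10⁻⁶ = 848.112 K.
Then I = σT⁴ = 5.670×10⁻⁸×(848.112)⁴ = 2.93×10⁴ W/m².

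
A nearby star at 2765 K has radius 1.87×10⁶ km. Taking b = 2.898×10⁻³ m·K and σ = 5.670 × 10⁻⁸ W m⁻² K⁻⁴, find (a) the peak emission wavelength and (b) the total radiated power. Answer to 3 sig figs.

λ_max ≈ 1.05 μm; P ≈ 1.46×10²⁶ W

(a) λ_max = b/T = 2.898×10⁻³/2765 = 1.048×10⁻⁶ m = 1.05 μm.
Surface area A = 4πR² = 4π(1.87×10⁹ m)² = 4.39433×10¹⁹ m².
(b) P = σAT⁴ = 5.670×10⁻⁸×4.39433×10¹⁹×(2765)⁴ = 1.46×10²⁶ W.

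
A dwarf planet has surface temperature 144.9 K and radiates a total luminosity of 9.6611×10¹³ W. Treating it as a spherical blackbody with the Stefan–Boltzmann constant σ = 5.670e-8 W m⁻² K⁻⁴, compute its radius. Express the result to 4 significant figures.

R ≈ 5.546×10⁵ m

L = 4πR²σT⁴ ⇒ R = √(L/(4πσT⁴)).
σT⁴ = 24.9952 W/m², so R = √(9.6611×10¹³/(4π×24.9952)) = 5.546×10⁵ m.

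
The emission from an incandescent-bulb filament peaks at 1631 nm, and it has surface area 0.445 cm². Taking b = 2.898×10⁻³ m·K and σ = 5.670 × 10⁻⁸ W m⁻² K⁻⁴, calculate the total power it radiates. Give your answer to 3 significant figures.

Wien's law: T = b/λ_max = 2.898×10⁻³/1.631×10⁻⁶ = 1776.82 K.
Area A = 0.445 cm² = 4.45×10⁻⁵ m².
Then P = σAT⁴ = 5.670×10⁻⁸×4.45×10⁻⁵×(1776.82)⁴ = 25.1 W.

P ≈ 25.1 W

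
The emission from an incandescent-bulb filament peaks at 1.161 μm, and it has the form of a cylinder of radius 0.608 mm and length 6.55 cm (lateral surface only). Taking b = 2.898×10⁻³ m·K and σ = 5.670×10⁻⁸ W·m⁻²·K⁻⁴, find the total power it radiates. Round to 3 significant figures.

P ≈ 551 W

Wien's law: T = b/λ_max = 2.898×10⁻³/1.161×10⁻⁶ = 2496.12 K.
Lateral area A = 2πrL = 2π×6.08×10⁻⁴×0.0655 = 2.50222×10⁻⁴ m².
Then P = σAT⁴ = 5.670×10⁻⁸×2.50222×10⁻⁴×(2496.12)⁴ = 551 W.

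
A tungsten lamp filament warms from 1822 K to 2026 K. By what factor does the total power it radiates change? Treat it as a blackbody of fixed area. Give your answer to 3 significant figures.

P₂/P₁ ≈ 1.53

P ∝ T⁴, so P₂/P₁ = (T₂/T₁)⁴ = (2026/1822)⁴ = (1.11196)⁴ = 1.53.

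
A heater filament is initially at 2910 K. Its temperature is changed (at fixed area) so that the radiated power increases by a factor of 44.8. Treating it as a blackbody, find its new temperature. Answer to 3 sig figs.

T₂ ≈ 7.53×10³ K

P ∝ T⁴, so T₂/T₁ = (P₂/P₁)^(1/4) = (44.8)^(1/4) = 2.58714.
T₂ = 2910 × 2.58714 = 7.53×10³ K.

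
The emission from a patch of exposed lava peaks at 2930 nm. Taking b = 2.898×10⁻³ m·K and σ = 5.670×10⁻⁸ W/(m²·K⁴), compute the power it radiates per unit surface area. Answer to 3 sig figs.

Wien's law: T = b/λ_max = 2.898×10⁻³/2.930×10⁻⁶ = 989.078 K.
Then I = σT⁴ = 5.670×10⁻⁸×(989.078)⁴ = 5.43×10⁴ W/m².

I ≈ 5.43×10⁴ W/m²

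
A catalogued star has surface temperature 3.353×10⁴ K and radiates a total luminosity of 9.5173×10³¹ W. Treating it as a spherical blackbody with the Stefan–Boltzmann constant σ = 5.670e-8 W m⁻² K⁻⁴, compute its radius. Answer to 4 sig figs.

L = 4πR²σT⁴ ⇒ R = √(L/(4πσT⁴)).
σT⁴ = 7.16667×10¹⁰ W/m², so R = √(9.5173×10³¹/(4π×7.16667×10¹⁰)) = 1.028×10¹⁰ m.

R ≈ 1.028×10¹⁰ m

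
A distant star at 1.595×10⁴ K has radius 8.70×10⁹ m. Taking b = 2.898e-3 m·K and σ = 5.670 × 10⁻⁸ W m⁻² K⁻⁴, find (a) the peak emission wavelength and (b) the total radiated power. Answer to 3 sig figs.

(a) λ_max = b/T = 2.898×10⁻³/1.595×10⁴ = 1.817×10⁻⁷ m = 182 nm.
Surface area A = 4πR² = 4π(8.70×10⁹ m)² = 9.51149×10²⁰ m².
(b) P = σAT⁴ = 5.670×10⁻⁸×9.51149×10²⁰×(1.595×10⁴)⁴ = 3.49×10³⁰ W.

λ_max ≈ 182 nm; P ≈ 3.49×10³⁰ W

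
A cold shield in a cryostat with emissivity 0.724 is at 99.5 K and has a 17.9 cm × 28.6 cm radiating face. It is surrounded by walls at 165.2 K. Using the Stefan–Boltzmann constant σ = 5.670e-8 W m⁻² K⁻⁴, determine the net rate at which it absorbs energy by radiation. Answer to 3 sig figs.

Net gain ≈ 1.36 W

Area A = 0.179 × 0.286 = 0.051194 m².
Net radiated power P_net = εσA(T⁴ − T₀⁴) = 0.724×5.670×10⁻⁸×0.051194×(99.5⁴ − 165.2⁴).
T⁴ − T₀⁴ = 9.80150×10⁷ − 7.44801×10⁸ = -6.46786×10⁸ K⁴, so P_net = -1.36 W — negative, meaning a net gain of 1.36 W.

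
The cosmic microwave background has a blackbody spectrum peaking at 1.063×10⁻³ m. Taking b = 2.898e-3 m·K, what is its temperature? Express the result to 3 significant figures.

T ≈ 2.73 K

Wien's law gives T = b/λ_max = (2.898×10⁻³ m·K)/(1.063×10⁻³ m) = 2.73 K.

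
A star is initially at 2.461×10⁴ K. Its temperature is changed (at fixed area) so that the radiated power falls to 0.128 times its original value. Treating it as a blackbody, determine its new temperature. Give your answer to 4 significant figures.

P ∝ T⁴, so T₂/T₁ = (P₂/P₁)^(1/4) = (0.128)^(1/4) = 0.598140.
T₂ = 2.461×10⁴ × 0.598140 = 1.472×10⁴ K.

T₂ ≈ 1.472×10⁴ K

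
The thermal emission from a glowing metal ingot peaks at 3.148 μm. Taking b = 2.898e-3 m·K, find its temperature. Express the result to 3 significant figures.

Wien's law gives T = b/λ_max = (2.898×10⁻³ m·K)/(3.148×10⁻⁶ m) = 921 K.

T ≈ 921 K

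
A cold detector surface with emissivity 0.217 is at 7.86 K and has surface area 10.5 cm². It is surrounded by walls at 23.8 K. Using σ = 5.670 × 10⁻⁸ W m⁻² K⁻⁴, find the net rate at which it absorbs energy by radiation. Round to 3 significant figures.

Net gain ≈ 4.10×10⁻⁶ W

Area A = 10.5 cm² = 1.05×10⁻³ m².
Net radiated power P_net = εσA(T⁴ − T₀⁴) = 0.217×5.670×10⁻⁸×1.05×10⁻³×(7.86⁴ − 23.8⁴).
T⁴ − T₀⁴ = 3816.72 − 3.20854×10⁵ = -3.17037×10⁵ K⁴, so P_net = -4.10×10⁻⁶ W — negative, meaning a net gain of 4.10×10⁻⁶ W.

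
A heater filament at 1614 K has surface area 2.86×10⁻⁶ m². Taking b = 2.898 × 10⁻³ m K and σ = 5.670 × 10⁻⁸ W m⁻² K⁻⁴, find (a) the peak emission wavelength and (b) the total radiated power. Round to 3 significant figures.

λ_max ≈ 1.80 μm; P ≈ 1.10 W

(a) λ_max = b/T = 2.898×10⁻³/1614 = 1.796×10⁻⁶ m = 1.80 μm.
Area A = 2.86×10⁻⁶ m².
(b) P = σAT⁴ = 5.670×10⁻⁸×2.86×10⁻⁶×(1614)⁴ = 1.10 W.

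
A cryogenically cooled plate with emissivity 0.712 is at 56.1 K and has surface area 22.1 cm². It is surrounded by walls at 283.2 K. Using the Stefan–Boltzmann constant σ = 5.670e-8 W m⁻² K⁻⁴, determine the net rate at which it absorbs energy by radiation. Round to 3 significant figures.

Net gain ≈ 0.573 W

Area A = 22.1 cm² = 2.21×10⁻³ m².
Net radiated power P_net = εσA(T⁴ − T₀⁴) = 0.712×5.670×10⁻⁸×2.21×10⁻³×(56.1⁴ − 283.2⁴).
T⁴ − T₀⁴ = 9.90493×10⁶ − 6.43240×10⁹ = -6.42250×10⁹ K⁴, so P_net = -0.573 W — negative, meaning a net gain of 0.573 W.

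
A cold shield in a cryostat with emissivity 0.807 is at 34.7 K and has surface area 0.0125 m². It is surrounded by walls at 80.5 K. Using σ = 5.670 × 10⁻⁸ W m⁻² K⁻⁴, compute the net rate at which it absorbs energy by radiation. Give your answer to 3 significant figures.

Area A = 0.0125 m².
Net radiated power P_net = εσA(T⁴ − T₀⁴) = 0.807×5.670×10⁻⁸×0.0125×(34.7⁴ − 80.5⁴).
T⁴ − T₀⁴ = 1.44983×10⁶ − 4.19936×10⁷ = -4.05438×10⁷ K⁴, so P_net = -0.0232 W — negative, meaning a net gain of 0.0232 W.

Net gain ≈ 0.0232 W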